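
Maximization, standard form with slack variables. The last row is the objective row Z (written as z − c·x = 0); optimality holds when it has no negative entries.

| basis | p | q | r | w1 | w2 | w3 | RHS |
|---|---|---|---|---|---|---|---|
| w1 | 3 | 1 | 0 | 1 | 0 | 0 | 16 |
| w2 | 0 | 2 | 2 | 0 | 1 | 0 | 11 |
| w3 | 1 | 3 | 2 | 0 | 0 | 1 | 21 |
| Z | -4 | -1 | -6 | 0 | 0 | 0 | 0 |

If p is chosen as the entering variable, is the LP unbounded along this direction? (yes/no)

no

Column p has positive entries in row(s) 1, 3, so the ratio test bounds it — not unbounded.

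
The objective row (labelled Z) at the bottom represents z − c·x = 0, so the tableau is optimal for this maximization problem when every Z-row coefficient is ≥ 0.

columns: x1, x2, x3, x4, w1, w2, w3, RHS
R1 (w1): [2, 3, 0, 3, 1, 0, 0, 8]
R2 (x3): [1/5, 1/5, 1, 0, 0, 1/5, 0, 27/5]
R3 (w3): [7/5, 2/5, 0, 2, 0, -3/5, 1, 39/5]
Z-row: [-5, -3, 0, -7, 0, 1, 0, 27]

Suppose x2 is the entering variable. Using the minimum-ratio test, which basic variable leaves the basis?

w1

Column x2 entries and ratios — w1: 8/3 = 8/3; x3: (27/5)/(1/5) = 27; w3: (39/5)/(2/5) = 39/2.
Smallest ratio is 8/3 in the row of w1, so w1 leaves.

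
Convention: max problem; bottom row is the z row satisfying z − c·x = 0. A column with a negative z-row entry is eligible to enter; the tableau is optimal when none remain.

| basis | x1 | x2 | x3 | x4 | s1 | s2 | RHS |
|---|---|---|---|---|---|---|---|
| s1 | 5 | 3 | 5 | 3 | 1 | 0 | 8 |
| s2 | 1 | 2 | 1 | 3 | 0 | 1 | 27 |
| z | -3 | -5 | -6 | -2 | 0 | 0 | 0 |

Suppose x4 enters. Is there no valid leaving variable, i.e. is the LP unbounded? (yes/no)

Column x4 has positive entries in row(s) 1, 2, so the ratio test bounds it — not unbounded.

no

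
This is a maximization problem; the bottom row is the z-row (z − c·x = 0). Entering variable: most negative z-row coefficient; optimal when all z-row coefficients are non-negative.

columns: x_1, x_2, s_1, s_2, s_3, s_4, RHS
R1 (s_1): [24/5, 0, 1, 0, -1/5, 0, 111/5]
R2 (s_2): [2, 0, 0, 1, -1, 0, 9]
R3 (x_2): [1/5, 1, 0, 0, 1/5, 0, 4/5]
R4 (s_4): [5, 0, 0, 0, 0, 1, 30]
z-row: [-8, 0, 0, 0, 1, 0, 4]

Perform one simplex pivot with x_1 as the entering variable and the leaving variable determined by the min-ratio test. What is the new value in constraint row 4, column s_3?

-5

Ratio test on column x_1 — row 1: (111/5)/(24/5) = 37/8; row 2: 9/2 = 9/2; row 3: (4/5)/(1/5) = 4; row 4: 30/5 = 6. Minimum is 4 at row 3 (x_2 leaves); pivot element 1/5.
Divide row 3 by 1/5; eliminate column x_1 from the other rows.
Row 4 update in column s_3: 0 − 5·1 = -5.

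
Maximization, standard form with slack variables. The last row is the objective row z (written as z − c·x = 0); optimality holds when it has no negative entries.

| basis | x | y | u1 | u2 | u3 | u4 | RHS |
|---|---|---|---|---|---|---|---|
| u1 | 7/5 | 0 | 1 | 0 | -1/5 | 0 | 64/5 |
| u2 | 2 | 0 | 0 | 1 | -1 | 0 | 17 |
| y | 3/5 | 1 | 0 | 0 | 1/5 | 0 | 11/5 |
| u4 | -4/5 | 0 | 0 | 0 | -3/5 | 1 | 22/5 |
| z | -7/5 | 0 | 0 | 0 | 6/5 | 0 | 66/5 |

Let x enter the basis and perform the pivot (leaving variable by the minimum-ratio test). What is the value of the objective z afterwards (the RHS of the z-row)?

55/3

Ratio test on column x — row 1: (64/5)/(7/5) = 64/7; row 2: 17/2 = 17/2; row 3: (11/5)/(3/5) = 11/3; row 4: entry -4/5 ≤ 0. Minimum is 11/3 at row 3 (y leaves); pivot element 3/5.
Pivot on row 3; the z-row RHS becomes 66/5 − (-7/5)·(11/3) = 55/3.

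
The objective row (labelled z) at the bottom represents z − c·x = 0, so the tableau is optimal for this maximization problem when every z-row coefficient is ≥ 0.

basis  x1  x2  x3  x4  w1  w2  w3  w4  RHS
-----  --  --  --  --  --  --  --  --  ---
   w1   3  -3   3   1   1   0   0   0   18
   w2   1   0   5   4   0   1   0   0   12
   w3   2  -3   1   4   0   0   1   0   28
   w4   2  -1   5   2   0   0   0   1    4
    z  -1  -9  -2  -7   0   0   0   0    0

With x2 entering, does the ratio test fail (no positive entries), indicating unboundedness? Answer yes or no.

yes

Every constraint-row entry in column x2 is ≤ 0, so increasing x2 is unbounded.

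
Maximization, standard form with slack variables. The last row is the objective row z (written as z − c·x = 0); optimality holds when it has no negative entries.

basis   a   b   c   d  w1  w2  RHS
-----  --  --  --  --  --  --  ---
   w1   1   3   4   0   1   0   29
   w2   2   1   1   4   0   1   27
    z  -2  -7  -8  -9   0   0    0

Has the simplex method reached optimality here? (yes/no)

no

The z-row has a negative entry -9 in column d, so it is not optimal.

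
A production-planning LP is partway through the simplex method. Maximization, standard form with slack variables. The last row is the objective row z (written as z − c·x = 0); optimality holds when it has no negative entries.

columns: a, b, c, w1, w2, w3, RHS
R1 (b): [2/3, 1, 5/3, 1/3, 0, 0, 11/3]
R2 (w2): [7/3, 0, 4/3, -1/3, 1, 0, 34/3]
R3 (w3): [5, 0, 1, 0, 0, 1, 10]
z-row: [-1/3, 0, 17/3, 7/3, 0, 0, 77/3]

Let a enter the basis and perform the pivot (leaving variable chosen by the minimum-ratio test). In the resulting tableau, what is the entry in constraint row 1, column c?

Ratio test on column a — row 1: (11/3)/(2/3) = 11/2; row 2: (34/3)/(7/3) = 34/7; row 3: 10/5 = 2. Minimum is 2 at row 3 (w3 leaves); pivot element 5.
Divide row 3 by 5; eliminate column a from the other rows.
Row 1 update in column c: 5/3 − (2/3)·(1/5) = 23/15.

23/15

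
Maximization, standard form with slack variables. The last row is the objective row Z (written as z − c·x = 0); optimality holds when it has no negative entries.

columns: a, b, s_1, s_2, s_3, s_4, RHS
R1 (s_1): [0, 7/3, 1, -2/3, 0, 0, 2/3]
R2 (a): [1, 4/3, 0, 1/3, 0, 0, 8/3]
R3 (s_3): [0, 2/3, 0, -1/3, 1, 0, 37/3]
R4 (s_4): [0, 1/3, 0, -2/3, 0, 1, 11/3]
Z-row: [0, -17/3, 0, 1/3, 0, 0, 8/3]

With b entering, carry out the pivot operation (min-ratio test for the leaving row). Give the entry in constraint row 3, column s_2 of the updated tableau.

Ratio test on column b — row 1: (2/3)/(7/3) = 2/7; row 2: (8/3)/(4/3) = 2; row 3: (37/3)/(2/3) = 37/2; row 4: (11/3)/(1/3) = 11. Minimum is 2/7 at row 1 (s_1 leaves); pivot element 7/3.
Divide row 1 by 7/3; eliminate column b from the other rows.
Row 3 update in column s_2: -1/3 − (2/3)·(-2/7) = -1/7.

-1/7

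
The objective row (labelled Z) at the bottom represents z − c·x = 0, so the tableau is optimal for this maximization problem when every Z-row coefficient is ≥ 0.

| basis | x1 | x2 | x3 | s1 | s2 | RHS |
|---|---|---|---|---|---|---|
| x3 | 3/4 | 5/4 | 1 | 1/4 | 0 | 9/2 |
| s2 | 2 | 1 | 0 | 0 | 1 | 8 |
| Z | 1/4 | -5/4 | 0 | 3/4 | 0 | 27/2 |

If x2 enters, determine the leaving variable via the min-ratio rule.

Column x2 entries and ratios — x3: (9/2)/(5/4) = 18/5; s2: 8/1 = 8.
Smallest ratio is 18/5 in the row of x3, so x3 leaves.

x3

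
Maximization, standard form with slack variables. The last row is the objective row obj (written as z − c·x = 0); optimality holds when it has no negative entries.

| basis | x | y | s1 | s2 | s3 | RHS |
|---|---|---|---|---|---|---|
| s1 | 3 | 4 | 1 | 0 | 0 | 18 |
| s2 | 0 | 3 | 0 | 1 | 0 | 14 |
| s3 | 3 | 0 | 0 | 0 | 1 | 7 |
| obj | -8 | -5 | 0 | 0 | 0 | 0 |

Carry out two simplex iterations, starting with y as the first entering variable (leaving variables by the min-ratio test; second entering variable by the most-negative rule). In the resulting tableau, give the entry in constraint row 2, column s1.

-3/4

Ratio test on column y — row 1: 18/4 = 9/2; row 2: 14/3 = 14/3; row 3: entry 0 ≤ 0. Minimum is 9/2 at row 1 (s1 leaves); pivot element 4.
Divide row 1 by 4; eliminate column y from the other rows.
Second iteration: most negative obj-row entry is -17/4 in column x, so x enters.
Ratio test on column x — row 1: (9/2)/(3/4) = 6; row 2: entry -9/4 ≤ 0; row 3: 7/3 = 7/3. Minimum is 7/3 at row 3 (s3 leaves); pivot element 3.
Divide row 3 by 3; eliminate column x from the other rows.
After both pivots, the entry at constraint row 2, column s1 is -3/4.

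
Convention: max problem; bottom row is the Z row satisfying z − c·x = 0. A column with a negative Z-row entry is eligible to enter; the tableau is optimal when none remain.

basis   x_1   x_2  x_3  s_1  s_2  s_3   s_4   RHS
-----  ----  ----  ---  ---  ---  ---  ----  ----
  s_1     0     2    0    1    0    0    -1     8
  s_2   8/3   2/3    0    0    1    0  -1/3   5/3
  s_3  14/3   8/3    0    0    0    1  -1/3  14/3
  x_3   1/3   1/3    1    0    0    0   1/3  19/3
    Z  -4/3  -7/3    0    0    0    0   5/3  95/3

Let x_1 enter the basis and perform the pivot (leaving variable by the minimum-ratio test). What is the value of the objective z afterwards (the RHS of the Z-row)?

Ratio test on column x_1 — row 1: entry 0 ≤ 0; row 2: (5/3)/(8/3) = 5/8; row 3: (14/3)/(14/3) = 1; row 4: (19/3)/(1/3) = 19. Minimum is 5/8 at row 2 (s_2 leaves); pivot element 8/3.
Pivot on row 2; the Z-row RHS becomes 95/3 − (-4/3)·(5/8) = 65/2.

65/2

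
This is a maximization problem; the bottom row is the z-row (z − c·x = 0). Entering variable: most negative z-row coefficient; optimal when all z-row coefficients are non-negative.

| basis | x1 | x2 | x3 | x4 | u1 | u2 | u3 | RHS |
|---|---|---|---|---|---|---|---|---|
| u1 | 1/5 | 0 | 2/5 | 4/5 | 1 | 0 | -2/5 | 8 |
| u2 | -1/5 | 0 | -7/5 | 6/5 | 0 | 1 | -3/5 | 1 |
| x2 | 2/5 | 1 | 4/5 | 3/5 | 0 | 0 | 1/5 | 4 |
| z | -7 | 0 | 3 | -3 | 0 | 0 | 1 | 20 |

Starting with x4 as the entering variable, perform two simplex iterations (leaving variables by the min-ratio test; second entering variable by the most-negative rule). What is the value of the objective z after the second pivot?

Ratio test on column x4 — row 1: 8/(4/5) = 10; row 2: 1/(6/5) = 5/6; row 3: 4/(3/5) = 20/3. Minimum is 5/6 at row 2 (u2 leaves); pivot element 6/5.
Pivot on row 2; the z-row RHS becomes 20 − (-3)·(5/6) = 45/2.
Next entering variable (most negative z-row entry -15/2): x1.
Ratio test on column x1 — row 1: (22/3)/(1/3) = 22; row 2: entry -1/6 ≤ 0; row 3: (7/2)/(1/2) = 7. Minimum is 7 at row 3 (x2 leaves); pivot element 1/2.
After the second pivot the z-row RHS is 45/2 − (-15/2)·7 = 75.

75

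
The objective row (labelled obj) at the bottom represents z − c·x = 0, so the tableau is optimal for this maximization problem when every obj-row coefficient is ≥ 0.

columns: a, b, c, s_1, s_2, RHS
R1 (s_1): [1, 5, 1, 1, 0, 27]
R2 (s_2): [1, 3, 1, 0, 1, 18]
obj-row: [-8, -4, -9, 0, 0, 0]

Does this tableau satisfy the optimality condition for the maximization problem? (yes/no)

The obj-row has a negative entry -9 in column c, so it is not optimal.

no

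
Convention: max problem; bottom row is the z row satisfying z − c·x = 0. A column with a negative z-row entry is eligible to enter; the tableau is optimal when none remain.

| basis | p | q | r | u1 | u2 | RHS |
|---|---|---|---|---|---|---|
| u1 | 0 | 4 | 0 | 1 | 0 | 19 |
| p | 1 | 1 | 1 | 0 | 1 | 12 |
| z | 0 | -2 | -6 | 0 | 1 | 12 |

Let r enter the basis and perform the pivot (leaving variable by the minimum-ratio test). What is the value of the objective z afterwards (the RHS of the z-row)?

84

Ratio test on column r — row 1: entry 0 ≤ 0; row 2: 12/1 = 12. Minimum is 12 at row 2 (p leaves); pivot element 1.
Pivot on row 2; the z-row RHS becomes 12 − (-6)·12 = 84.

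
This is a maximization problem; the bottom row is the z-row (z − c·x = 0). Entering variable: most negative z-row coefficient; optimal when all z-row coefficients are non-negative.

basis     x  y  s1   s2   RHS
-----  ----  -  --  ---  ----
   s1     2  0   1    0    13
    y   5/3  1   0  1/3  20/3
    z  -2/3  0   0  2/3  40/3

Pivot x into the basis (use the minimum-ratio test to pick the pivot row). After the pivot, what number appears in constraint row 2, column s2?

1/5

Ratio test on column x — row 1: 13/2 = 13/2; row 2: (20/3)/(5/3) = 4. Minimum is 4 at row 2 (y leaves); pivot element 5/3.
Divide row 2 by 5/3; eliminate column x from the other rows.
In the new row 2, the s2 entry is the old entry divided by the pivot: (1/3)/(5/3) = 1/5.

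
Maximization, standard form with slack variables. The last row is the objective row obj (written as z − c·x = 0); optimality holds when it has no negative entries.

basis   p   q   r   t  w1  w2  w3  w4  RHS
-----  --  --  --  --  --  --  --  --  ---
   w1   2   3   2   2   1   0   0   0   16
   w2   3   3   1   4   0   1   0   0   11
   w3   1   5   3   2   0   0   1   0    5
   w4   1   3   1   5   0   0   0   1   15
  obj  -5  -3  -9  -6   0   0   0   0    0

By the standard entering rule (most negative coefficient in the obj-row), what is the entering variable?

r

Negative obj-row entries: p: -5, q: -3, r: -9, t: -6.
The most negative is -9 in column r, so r enters.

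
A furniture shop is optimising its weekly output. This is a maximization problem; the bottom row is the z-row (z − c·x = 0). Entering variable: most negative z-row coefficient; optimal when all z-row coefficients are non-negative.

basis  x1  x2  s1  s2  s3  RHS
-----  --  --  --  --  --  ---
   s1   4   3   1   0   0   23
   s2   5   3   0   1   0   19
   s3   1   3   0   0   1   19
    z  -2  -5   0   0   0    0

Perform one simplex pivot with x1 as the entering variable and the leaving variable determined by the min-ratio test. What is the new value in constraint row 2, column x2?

3/5

Ratio test on column x1 — row 1: 23/4 = 23/4; row 2: 19/5 = 19/5; row 3: 19/1 = 19. Minimum is 19/5 at row 2 (s2 leaves); pivot element 5.
Divide row 2 by 5; eliminate column x1 from the other rows.
In the new row 2, the x2 entry is the old entry divided by the pivot: 3/5 = 3/5.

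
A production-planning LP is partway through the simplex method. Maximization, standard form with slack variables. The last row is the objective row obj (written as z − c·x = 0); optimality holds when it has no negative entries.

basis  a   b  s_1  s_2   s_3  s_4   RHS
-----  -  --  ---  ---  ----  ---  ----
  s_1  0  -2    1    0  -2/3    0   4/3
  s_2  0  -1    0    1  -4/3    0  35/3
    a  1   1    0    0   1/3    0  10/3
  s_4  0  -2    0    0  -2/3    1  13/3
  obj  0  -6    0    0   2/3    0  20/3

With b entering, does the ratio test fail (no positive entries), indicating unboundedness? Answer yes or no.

Column b has positive entries in row(s) 3, so the ratio test bounds it — not unbounded.

no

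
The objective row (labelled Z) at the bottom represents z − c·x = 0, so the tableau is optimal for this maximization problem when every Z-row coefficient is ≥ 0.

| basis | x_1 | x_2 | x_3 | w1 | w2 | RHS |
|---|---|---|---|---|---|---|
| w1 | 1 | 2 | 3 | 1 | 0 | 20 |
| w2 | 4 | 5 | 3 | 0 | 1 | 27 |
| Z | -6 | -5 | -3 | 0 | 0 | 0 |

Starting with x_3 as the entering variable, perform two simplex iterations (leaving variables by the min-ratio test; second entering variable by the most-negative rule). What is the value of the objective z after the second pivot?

Ratio test on column x_3 — row 1: 20/3 = 20/3; row 2: 27/3 = 9. Minimum is 20/3 at row 1 (w1 leaves); pivot element 3.
Pivot on row 1; the Z-row RHS becomes 0 − (-3)·(20/3) = 20.
Next entering variable (most negative Z-row entry -5): x_1.
Ratio test on column x_1 — row 1: (20/3)/(1/3) = 20; row 2: 7/3 = 7/3. Minimum is 7/3 at row 2 (w2 leaves); pivot element 3.
After the second pivot the Z-row RHS is 20 − (-5)·(7/3) = 95/3.

95/3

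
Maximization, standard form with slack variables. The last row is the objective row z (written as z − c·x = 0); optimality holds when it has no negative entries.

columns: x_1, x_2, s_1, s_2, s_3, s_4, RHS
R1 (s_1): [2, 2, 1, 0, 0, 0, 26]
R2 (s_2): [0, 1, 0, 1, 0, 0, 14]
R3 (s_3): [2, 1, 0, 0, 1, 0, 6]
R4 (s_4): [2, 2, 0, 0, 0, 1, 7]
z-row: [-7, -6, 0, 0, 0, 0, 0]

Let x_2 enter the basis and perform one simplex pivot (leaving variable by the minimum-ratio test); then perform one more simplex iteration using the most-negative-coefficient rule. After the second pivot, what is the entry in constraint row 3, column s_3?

1

Ratio test on column x_2 — row 1: 26/2 = 13; row 2: 14/1 = 14; row 3: 6/1 = 6; row 4: 7/2 = 7/2. Minimum is 7/2 at row 4 (s_4 leaves); pivot element 2.
Divide row 4 by 2; eliminate column x_2 from the other rows.
Second iteration: most negative z-row entry is -1 in column x_1, so x_1 enters.
Ratio test on column x_1 — row 1: entry 0 ≤ 0; row 2: entry -1 ≤ 0; row 3: (5/2)/1 = 5/2; row 4: (7/2)/1 = 7/2. Minimum is 5/2 at row 3 (s_3 leaves); pivot element 1.
Divide row 3 by 1; eliminate column x_1 from the other rows.
After both pivots, the entry at constraint row 3, column s_3 is 1.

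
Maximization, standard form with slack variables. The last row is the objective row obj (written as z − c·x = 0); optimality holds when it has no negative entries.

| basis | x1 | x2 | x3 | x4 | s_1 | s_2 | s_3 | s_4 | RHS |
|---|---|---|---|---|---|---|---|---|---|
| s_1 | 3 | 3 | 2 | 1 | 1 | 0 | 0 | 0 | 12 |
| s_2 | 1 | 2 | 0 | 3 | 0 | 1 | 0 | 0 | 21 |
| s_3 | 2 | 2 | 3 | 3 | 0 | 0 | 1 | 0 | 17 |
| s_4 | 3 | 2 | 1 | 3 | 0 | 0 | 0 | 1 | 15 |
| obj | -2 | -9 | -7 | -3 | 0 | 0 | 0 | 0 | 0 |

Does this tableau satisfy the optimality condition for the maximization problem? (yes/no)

no

The obj-row has a negative entry -9 in column x2, so it is not optimal.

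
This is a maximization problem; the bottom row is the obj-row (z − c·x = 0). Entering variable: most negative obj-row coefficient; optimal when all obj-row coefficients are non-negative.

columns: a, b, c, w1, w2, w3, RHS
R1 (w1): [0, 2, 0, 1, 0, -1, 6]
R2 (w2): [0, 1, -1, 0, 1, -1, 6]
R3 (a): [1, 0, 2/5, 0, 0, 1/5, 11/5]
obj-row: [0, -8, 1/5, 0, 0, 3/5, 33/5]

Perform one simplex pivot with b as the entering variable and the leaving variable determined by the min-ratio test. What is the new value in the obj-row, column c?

1/5

Ratio test on column b — row 1: 6/2 = 3; row 2: 6/1 = 6; row 3: entry 0 ≤ 0. Minimum is 3 at row 1 (w1 leaves); pivot element 2.
Divide row 1 by 2; eliminate column b from the other rows.
obj-row update in column c: 1/5 − (-8)·0 = 1/5.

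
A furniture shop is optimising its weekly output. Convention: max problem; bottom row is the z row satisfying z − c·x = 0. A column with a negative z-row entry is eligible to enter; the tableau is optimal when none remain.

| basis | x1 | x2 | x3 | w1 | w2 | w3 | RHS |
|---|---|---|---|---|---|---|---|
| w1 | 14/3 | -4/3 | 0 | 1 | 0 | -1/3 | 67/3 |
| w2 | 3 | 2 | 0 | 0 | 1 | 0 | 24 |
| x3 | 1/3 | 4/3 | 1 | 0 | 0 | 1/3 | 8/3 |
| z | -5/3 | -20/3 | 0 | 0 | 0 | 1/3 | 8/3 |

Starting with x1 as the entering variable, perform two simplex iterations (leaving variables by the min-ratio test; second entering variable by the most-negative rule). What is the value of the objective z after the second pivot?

16

Ratio test on column x1 — row 1: (67/3)/(14/3) = 67/14; row 2: 24/3 = 8; row 3: (8/3)/(1/3) = 8. Minimum is 67/14 at row 1 (w1 leaves); pivot element 14/3.
Pivot on row 1; the z-row RHS becomes 8/3 − (-5/3)·(67/14) = 149/14.
Next entering variable (most negative z-row entry -50/7): x2.
Ratio test on column x2 — row 1: entry -2/7 ≤ 0; row 2: (135/14)/(20/7) = 27/8; row 3: (15/14)/(10/7) = 3/4. Minimum is 3/4 at row 3 (x3 leaves); pivot element 10/7.
After the second pivot the z-row RHS is 149/14 − (-50/7)·(3/4) = 16.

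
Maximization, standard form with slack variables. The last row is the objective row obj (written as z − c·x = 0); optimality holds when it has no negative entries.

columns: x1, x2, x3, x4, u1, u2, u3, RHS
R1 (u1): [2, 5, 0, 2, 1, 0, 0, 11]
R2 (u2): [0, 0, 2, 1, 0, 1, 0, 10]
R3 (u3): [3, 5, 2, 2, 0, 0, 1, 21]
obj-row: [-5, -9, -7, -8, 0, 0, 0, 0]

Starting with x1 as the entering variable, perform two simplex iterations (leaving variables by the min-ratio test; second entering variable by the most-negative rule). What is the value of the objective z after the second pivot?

Ratio test on column x1 — row 1: 11/2 = 11/2; row 2: entry 0 ≤ 0; row 3: 21/3 = 7. Minimum is 11/2 at row 1 (u1 leaves); pivot element 2.
Pivot on row 1; the obj-row RHS becomes 0 − (-5)·(11/2) = 55/2.
Next entering variable (most negative obj-row entry -7): x3.
Ratio test on column x3 — row 1: entry 0 ≤ 0; row 2: 10/2 = 5; row 3: (9/2)/2 = 9/4. Minimum is 9/4 at row 3 (u3 leaves); pivot element 2.
After the second pivot the obj-row RHS is 55/2 − (-7)·(9/4) = 173/4.

173/4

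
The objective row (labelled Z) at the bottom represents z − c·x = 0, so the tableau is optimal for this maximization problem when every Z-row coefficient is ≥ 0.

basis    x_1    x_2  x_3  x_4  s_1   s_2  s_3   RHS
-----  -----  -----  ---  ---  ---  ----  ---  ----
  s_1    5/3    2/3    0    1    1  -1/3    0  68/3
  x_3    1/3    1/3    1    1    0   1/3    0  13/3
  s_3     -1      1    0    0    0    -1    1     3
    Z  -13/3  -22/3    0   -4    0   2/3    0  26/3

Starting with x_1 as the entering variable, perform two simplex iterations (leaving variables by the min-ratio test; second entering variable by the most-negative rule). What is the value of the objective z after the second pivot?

89

Ratio test on column x_1 — row 1: (68/3)/(5/3) = 68/5; row 2: (13/3)/(1/3) = 13; row 3: entry -1 ≤ 0. Minimum is 13 at row 2 (x_3 leaves); pivot element 1/3.
Pivot on row 2; the Z-row RHS becomes 26/3 − (-13/3)·13 = 65.
Next entering variable (most negative Z-row entry -3): x_2.
Ratio test on column x_2 — row 1: entry -1 ≤ 0; row 2: 13/1 = 13; row 3: 16/2 = 8. Minimum is 8 at row 3 (s_3 leaves); pivot element 2.
After the second pivot the Z-row RHS is 65 − (-3)·8 = 89.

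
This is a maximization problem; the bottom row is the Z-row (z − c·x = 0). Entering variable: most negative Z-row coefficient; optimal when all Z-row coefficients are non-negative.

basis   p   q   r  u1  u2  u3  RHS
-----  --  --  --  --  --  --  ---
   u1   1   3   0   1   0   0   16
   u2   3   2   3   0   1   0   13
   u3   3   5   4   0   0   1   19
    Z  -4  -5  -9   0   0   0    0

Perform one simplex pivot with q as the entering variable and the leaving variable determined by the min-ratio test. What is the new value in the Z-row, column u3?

Ratio test on column q — row 1: 16/3 = 16/3; row 2: 13/2 = 13/2; row 3: 19/5 = 19/5. Minimum is 19/5 at row 3 (u3 leaves); pivot element 5.
Divide row 3 by 5; eliminate column q from the other rows.
Z-row update in column u3: 0 − (-5)·(1/5) = 1.

1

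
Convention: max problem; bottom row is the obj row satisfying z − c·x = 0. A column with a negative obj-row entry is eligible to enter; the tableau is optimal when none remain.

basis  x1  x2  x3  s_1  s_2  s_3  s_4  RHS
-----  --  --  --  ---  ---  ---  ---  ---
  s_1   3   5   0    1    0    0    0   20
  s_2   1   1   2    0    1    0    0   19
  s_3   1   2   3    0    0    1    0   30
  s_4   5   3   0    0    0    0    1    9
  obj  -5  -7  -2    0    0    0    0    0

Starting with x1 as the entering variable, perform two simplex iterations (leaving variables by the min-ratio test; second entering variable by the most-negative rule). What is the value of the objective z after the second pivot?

Ratio test on column x1 — row 1: 20/3 = 20/3; row 2: 19/1 = 19; row 3: 30/1 = 30; row 4: 9/5 = 9/5. Minimum is 9/5 at row 4 (s_4 leaves); pivot element 5.
Pivot on row 4; the obj-row RHS becomes 0 − (-5)·(9/5) = 9.
Next entering variable (most negative obj-row entry -4): x2.
Ratio test on column x2 — row 1: (73/5)/(16/5) = 73/16; row 2: (86/5)/(2/5) = 43; row 3: (141/5)/(7/5) = 141/7; row 4: (9/5)/(3/5) = 3. Minimum is 3 at row 4 (x1 leaves); pivot element 3/5.
After the second pivot the obj-row RHS is 9 − (-4)·3 = 21.

21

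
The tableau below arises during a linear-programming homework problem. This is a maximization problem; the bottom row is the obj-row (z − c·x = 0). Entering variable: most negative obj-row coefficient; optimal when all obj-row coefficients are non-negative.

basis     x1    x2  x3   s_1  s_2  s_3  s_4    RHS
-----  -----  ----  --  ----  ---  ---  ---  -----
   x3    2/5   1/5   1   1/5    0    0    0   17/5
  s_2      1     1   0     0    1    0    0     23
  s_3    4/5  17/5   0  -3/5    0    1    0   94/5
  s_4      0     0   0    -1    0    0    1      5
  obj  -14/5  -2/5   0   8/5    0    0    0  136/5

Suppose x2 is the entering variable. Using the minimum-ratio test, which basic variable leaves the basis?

s_3

Column x2 entries and ratios — x3: (17/5)/(1/5) = 17; s_2: 23/1 = 23; s_3: (94/5)/(17/5) = 94/17; s_4: 0 ≤ 0, skip.
Smallest ratio is 94/17 in the row of s_3, so s_3 leaves.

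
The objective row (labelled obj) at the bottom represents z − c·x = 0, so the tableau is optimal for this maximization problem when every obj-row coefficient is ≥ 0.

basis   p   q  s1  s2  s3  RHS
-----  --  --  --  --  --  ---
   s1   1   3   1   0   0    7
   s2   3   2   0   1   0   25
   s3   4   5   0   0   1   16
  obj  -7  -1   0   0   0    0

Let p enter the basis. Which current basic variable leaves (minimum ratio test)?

Column p entries and ratios — s1: 7/1 = 7; s2: 25/3 = 25/3; s3: 16/4 = 4.
Smallest ratio is 4 in the row of s3, so s3 leaves.

s3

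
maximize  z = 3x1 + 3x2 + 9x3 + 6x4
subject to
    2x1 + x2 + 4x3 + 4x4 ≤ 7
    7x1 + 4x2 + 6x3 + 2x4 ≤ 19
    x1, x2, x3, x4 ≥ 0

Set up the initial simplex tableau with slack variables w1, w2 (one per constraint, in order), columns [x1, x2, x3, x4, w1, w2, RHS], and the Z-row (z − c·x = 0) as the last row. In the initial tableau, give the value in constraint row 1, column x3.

Constraint 1 has coefficient 4 on x3.

4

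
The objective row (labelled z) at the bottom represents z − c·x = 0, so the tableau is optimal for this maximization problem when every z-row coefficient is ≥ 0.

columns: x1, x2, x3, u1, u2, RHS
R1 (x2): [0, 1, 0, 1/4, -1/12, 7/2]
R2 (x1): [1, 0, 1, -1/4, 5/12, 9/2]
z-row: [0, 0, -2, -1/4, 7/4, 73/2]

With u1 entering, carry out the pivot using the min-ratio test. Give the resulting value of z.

40

Ratio test on column u1 — row 1: (7/2)/(1/4) = 14; row 2: entry -1/4 ≤ 0. Minimum is 14 at row 1 (x2 leaves); pivot element 1/4.
Pivot on row 1; the z-row RHS becomes 73/2 − (-1/4)·14 = 40.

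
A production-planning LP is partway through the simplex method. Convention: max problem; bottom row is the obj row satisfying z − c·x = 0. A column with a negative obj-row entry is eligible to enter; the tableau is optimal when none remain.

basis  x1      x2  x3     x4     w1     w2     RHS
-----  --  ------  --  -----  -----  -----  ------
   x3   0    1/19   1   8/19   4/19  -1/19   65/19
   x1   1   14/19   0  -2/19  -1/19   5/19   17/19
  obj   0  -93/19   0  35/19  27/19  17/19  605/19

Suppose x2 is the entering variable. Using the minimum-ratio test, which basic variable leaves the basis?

x1

Column x2 entries and ratios — x3: (65/19)/(1/19) = 65; x1: (17/19)/(14/19) = 17/14.
Smallest ratio is 17/14 in the row of x1, so x1 leaves.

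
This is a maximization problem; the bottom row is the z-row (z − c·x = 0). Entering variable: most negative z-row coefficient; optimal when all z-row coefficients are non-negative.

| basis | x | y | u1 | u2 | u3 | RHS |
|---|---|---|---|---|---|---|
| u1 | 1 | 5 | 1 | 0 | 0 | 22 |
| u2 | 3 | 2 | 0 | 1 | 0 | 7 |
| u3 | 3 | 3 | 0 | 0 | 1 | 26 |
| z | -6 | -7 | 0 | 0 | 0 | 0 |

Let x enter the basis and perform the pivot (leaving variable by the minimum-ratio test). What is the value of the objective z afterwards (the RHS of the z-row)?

14

Ratio test on column x — row 1: 22/1 = 22; row 2: 7/3 = 7/3; row 3: 26/3 = 26/3. Minimum is 7/3 at row 2 (u2 leaves); pivot element 3.
Pivot on row 2; the z-row RHS becomes 0 − (-6)·(7/3) = 14.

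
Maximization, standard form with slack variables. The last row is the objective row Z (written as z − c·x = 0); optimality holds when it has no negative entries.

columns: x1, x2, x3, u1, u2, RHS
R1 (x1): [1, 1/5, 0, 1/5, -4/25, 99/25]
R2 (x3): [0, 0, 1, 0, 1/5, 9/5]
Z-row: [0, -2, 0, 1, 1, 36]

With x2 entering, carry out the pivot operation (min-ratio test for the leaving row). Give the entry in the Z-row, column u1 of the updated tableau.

3

Ratio test on column x2 — row 1: (99/25)/(1/5) = 99/5; row 2: entry 0 ≤ 0. Minimum is 99/5 at row 1 (x1 leaves); pivot element 1/5.
Divide row 1 by 1/5; eliminate column x2 from the other rows.
Z-row update in column u1: 1 − (-2)·1 = 3.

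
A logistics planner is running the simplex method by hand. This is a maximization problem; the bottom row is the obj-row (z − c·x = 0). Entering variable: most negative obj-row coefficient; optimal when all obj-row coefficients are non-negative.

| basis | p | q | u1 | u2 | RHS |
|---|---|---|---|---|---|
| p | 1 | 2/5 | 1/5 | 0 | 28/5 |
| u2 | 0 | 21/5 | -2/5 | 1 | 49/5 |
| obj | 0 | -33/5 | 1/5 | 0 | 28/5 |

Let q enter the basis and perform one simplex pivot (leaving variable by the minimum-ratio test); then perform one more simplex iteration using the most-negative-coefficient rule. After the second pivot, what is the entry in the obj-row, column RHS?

Ratio test on column q — row 1: (28/5)/(2/5) = 14; row 2: (49/5)/(21/5) = 7/3. Minimum is 7/3 at row 2 (u2 leaves); pivot element 21/5.
Divide row 2 by 21/5; eliminate column q from the other rows.
Second iteration: most negative obj-row entry is -3/7 in column u1, so u1 enters.
Ratio test on column u1 — row 1: (14/3)/(5/21) = 98/5; row 2: entry -2/21 ≤ 0. Minimum is 98/5 at row 1 (p leaves); pivot element 5/21.
Divide row 1 by 5/21; eliminate column u1 from the other rows.
After both pivots, the entry at the obj-row, column RHS is 147/5.

147/5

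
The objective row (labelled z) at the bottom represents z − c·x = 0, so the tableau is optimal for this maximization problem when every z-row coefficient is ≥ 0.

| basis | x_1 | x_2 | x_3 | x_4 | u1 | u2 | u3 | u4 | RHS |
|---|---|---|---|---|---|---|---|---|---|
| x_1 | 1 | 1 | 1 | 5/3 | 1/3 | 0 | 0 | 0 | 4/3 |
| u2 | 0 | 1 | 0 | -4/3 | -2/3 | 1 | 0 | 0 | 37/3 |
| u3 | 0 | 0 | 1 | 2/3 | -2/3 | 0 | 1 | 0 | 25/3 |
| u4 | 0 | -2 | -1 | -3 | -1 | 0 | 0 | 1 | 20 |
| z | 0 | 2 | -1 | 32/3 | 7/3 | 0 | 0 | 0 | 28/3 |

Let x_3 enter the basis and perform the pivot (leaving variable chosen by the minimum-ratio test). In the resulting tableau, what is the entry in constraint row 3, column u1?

Ratio test on column x_3 — row 1: (4/3)/1 = 4/3; row 2: entry 0 ≤ 0; row 3: (25/3)/1 = 25/3; row 4: entry -1 ≤ 0. Minimum is 4/3 at row 1 (x_1 leaves); pivot element 1.
Divide row 1 by 1; eliminate column x_3 from the other rows.
Row 3 update in column u1: -2/3 − 1·(1/3) = -1.

-1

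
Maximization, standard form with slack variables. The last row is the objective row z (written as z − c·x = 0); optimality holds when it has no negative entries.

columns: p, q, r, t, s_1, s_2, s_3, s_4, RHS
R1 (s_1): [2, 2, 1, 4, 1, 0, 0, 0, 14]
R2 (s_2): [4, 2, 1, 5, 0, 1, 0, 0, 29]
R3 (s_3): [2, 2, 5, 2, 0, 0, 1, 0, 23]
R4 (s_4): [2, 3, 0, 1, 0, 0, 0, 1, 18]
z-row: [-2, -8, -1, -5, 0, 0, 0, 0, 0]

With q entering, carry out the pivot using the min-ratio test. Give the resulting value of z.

Ratio test on column q — row 1: 14/2 = 7; row 2: 29/2 = 29/2; row 3: 23/2 = 23/2; row 4: 18/3 = 6. Minimum is 6 at row 4 (s_4 leaves); pivot element 3.
Pivot on row 4; the z-row RHS becomes 0 − (-8)·6 = 48.

48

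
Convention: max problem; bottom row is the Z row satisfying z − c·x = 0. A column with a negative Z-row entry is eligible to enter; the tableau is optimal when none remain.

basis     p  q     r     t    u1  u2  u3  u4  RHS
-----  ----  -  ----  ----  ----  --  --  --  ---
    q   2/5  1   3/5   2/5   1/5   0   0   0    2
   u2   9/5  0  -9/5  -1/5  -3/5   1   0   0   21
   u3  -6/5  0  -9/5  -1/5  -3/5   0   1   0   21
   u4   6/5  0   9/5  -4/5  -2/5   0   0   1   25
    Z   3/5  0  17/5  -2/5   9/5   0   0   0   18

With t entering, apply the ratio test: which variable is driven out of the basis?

q

Column t entries and ratios — q: 2/(2/5) = 5; u2: -1/5 ≤ 0, skip; u3: -1/5 ≤ 0, skip; u4: -4/5 ≤ 0, skip.
Smallest ratio is 5 in the row of q, so q leaves.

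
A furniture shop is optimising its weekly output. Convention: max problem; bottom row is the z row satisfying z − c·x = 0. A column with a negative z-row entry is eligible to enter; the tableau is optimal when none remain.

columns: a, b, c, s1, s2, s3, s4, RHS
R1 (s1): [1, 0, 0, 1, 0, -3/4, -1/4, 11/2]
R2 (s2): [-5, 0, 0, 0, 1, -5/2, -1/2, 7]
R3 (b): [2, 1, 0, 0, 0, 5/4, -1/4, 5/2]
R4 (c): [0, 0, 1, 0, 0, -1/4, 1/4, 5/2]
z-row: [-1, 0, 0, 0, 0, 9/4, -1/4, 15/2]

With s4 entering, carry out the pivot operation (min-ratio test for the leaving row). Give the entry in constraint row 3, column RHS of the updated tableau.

5

Ratio test on column s4 — row 1: entry -1/4 ≤ 0; row 2: entry -1/2 ≤ 0; row 3: entry -1/4 ≤ 0; row 4: (5/2)/(1/4) = 10. Minimum is 10 at row 4 (c leaves); pivot element 1/4.
Divide row 4 by 1/4; eliminate column s4 from the other rows.
Row 3 update in column RHS: 5/2 − (-1/4)·10 = 5.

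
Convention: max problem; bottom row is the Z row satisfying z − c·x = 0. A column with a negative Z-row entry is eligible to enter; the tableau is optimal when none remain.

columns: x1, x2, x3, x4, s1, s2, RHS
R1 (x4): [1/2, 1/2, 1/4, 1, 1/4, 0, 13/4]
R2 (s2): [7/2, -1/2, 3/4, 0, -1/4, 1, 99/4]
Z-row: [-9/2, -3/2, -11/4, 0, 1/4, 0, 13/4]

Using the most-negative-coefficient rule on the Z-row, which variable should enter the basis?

x1

Negative Z-row entries: x1: -9/2, x2: -3/2, x3: -11/4.
The most negative is -9/2 in column x1, so x1 enters.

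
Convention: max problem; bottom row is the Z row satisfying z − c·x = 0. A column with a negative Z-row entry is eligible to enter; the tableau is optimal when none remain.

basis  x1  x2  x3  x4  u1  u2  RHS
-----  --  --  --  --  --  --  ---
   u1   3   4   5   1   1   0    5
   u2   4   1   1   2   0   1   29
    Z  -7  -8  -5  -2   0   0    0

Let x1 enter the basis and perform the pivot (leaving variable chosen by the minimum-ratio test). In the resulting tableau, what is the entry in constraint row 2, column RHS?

67/3

Ratio test on column x1 — row 1: 5/3 = 5/3; row 2: 29/4 = 29/4. Minimum is 5/3 at row 1 (u1 leaves); pivot element 3.
Divide row 1 by 3; eliminate column x1 from the other rows.
Row 2 update in column RHS: 29 − 4·(5/3) = 67/3.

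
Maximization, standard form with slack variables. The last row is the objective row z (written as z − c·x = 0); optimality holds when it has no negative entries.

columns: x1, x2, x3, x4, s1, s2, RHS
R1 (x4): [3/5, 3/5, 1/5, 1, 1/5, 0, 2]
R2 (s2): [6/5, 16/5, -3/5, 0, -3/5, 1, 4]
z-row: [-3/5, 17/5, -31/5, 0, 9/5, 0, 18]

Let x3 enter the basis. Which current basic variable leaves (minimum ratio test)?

Column x3 entries and ratios — x4: 2/(1/5) = 10; s2: -3/5 ≤ 0, skip.
Smallest ratio is 10 in the row of x4, so x4 leaves.

x4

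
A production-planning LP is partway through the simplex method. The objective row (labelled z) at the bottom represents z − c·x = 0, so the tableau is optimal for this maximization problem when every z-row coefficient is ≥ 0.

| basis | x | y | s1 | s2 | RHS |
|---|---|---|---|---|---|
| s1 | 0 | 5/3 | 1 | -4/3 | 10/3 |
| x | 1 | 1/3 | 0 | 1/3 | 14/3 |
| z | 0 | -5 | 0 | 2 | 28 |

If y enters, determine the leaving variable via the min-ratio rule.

s1

Column y entries and ratios — s1: (10/3)/(5/3) = 2; x: (14/3)/(1/3) = 14.
Smallest ratio is 2 in the row of s1, so s1 leaves.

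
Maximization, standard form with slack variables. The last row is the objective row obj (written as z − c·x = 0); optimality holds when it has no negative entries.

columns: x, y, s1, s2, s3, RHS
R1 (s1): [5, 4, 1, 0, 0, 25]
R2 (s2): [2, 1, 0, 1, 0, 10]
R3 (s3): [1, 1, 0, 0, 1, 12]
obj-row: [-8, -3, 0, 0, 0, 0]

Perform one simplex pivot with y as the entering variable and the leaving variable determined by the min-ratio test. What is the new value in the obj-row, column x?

-17/4

Ratio test on column y — row 1: 25/4 = 25/4; row 2: 10/1 = 10; row 3: 12/1 = 12. Minimum is 25/4 at row 1 (s1 leaves); pivot element 4.
Divide row 1 by 4; eliminate column y from the other rows.
obj-row update in column x: -8 − (-3)·(5/4) = -17/4.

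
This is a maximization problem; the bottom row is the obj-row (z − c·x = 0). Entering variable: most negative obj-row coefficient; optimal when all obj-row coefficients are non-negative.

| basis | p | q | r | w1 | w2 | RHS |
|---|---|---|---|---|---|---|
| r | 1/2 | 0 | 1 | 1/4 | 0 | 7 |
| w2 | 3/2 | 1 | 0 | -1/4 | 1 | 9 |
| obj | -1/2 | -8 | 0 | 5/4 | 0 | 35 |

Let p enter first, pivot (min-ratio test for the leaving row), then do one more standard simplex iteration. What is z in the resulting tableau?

Ratio test on column p — row 1: 7/(1/2) = 14; row 2: 9/(3/2) = 6. Minimum is 6 at row 2 (w2 leaves); pivot element 3/2.
Pivot on row 2; the obj-row RHS becomes 35 − (-1/2)·6 = 38.
Next entering variable (most negative obj-row entry -23/3): q.
Ratio test on column q — row 1: entry -1/3 ≤ 0; row 2: 6/(2/3) = 9. Minimum is 9 at row 2 (p leaves); pivot element 2/3.
After the second pivot the obj-row RHS is 38 − (-23/3)·9 = 107.

107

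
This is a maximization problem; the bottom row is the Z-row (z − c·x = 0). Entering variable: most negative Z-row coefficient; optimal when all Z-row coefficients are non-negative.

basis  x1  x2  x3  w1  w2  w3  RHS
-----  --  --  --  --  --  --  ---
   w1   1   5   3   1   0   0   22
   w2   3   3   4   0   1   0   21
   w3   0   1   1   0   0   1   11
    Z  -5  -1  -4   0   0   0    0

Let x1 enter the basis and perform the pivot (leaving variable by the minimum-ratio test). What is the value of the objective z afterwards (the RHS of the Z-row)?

Ratio test on column x1 — row 1: 22/1 = 22; row 2: 21/3 = 7; row 3: entry 0 ≤ 0. Minimum is 7 at row 2 (w2 leaves); pivot element 3.
Pivot on row 2; the Z-row RHS becomes 0 − (-5)·7 = 35.

35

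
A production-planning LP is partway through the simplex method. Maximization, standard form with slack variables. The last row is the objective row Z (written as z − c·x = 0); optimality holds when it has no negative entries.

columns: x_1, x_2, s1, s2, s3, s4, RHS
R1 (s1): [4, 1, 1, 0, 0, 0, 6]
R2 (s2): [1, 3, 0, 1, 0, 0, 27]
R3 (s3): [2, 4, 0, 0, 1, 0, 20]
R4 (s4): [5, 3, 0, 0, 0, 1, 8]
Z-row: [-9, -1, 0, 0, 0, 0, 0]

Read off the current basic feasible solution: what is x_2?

x_2 is not in the basis, so in the current basic feasible solution x_2 = 0.

0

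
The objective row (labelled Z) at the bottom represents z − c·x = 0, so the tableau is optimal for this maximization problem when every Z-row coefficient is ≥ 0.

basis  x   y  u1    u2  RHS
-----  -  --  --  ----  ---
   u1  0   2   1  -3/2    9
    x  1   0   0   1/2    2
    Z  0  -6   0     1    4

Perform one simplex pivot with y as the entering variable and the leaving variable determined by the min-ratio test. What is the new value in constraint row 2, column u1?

Ratio test on column y — row 1: 9/2 = 9/2; row 2: entry 0 ≤ 0. Minimum is 9/2 at row 1 (u1 leaves); pivot element 2.
Divide row 1 by 2; eliminate column y from the other rows.
Row 2 update in column u1: 0 − 0·(1/2) = 0.

0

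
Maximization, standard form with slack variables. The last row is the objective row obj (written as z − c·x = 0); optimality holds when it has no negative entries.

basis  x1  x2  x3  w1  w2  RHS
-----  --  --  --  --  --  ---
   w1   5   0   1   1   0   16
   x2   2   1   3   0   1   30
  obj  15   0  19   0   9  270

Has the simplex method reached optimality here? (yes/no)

Every obj-row coefficient is ≥ 0, so the tableau is optimal.

yes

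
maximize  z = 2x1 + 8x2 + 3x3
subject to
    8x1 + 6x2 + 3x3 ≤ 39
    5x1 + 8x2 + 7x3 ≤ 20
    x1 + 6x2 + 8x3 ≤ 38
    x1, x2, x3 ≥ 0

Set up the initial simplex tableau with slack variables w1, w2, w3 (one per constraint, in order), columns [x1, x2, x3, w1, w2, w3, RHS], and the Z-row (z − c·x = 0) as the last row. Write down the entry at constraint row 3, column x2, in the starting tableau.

6

Constraint 3 has coefficient 6 on x2.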